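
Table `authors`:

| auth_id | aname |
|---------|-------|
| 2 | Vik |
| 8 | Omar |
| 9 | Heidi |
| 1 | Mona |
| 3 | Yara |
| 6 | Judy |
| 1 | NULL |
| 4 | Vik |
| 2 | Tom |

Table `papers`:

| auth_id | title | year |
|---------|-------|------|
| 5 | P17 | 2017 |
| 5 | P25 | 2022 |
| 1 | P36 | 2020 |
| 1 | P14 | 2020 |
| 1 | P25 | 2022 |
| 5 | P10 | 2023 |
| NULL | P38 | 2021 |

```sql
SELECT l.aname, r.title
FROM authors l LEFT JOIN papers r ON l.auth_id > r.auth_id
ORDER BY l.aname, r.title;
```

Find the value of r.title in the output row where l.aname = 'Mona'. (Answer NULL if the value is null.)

LEFT JOIN keeps every row from `authors`; unmatched rows get NULL for `papers`'s columns.
Matching on l.auth_id > r.auth_id. A NULL in a compared column never satisfies the condition.
- auth_id=2: 3 matching r row(s), so 3 row(s) emitted.
- auth_id=8: 6 matching r row(s), so 6 row(s) emitted.
- auth_id=9: 6 matching r row(s), so 6 row(s) emitted.
- auth_id=1: no r row matches, row kept with r columns NULL.
- auth_id=3: 3 matching r row(s), so 3 row(s) emitted.
- auth_id=6: 6 matching r row(s), so 6 row(s) emitted.
- auth_id=1: no r row matches, row kept with r columns NULL.
- auth_id=4: 3 matching r row(s), so 3 row(s) emitted.
- auth_id=2: 3 matching r row(s), so 3 row(s) emitted.

NULL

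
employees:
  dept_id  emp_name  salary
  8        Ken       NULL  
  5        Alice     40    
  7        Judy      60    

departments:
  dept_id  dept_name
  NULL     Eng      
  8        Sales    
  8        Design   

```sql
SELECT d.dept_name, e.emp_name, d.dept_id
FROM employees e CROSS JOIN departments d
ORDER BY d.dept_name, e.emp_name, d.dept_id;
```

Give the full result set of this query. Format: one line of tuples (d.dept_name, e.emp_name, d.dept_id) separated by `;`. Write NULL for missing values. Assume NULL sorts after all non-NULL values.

CROSS JOIN pairs every row of `employees` with every row of `departments`: 3 × 3 = 9 rows.
After projecting and ordering:
d.dept_name | e.emp_name | d.dept_id
Design | Alice | 8
Design | Judy | 8
Design | Ken | 8
Eng | Alice | NULL
Eng | Judy | NULL
Eng | Ken | NULL
Sales | Alice | 8
Sales | Judy | 8
Sales | Ken | 8

(Design, Alice, 8); (Design, Judy, 8); (Design, Ken, 8); (Eng, Alice, NULL); (Eng, Judy, NULL); (Eng, Ken, NULL); (Sales, Alice, 8); (Sales, Judy, 8); (Sales, Ken, 8)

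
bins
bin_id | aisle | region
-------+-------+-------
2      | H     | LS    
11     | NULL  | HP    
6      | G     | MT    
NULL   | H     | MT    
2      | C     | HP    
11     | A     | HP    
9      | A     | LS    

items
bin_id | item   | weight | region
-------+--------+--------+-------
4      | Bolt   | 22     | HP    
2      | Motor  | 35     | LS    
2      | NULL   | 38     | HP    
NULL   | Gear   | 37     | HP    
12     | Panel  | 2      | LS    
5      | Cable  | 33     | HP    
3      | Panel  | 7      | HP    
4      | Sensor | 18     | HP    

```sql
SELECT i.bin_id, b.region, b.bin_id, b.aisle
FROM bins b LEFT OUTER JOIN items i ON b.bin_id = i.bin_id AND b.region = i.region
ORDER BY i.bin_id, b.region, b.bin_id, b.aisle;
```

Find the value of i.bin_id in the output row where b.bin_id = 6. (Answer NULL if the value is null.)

NULL

LEFT JOIN keeps every row from `bins`; unmatched rows get NULL for `items`'s columns.
Matching on b.bin_id = i.bin_id AND b.region = i.region. A NULL in a compared column never satisfies the condition.
Matched pairs: 2; unmatched b rows kept: 5.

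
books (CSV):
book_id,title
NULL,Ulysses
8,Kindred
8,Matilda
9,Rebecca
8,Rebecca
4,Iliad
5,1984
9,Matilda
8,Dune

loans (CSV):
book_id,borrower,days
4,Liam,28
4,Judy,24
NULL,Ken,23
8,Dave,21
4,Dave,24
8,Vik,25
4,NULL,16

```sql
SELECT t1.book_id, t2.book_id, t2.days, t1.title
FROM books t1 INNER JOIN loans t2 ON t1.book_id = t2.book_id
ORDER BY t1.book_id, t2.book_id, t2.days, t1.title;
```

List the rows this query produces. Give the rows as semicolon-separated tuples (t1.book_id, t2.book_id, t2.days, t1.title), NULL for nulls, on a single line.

INNER JOIN keeps only pairs where the ON condition holds.
Matching on t1.book_id = t2.book_id. A NULL in a compared column never satisfies the condition.
Matched pairs: 12.

(4, 4, 16, Iliad); (4, 4, 24, Iliad); (4, 4, 24, Iliad); (4, 4, 28, Iliad); (8, 8, 21, Dune); (8, 8, 21, Kindred); (8, 8, 21, Matilda); (8, 8, 21, Rebecca); (8, 8, 25, Dune); (8, 8, 25, Kindred); (8, 8, 25, Matilda); (8, 8, 25, Rebecca)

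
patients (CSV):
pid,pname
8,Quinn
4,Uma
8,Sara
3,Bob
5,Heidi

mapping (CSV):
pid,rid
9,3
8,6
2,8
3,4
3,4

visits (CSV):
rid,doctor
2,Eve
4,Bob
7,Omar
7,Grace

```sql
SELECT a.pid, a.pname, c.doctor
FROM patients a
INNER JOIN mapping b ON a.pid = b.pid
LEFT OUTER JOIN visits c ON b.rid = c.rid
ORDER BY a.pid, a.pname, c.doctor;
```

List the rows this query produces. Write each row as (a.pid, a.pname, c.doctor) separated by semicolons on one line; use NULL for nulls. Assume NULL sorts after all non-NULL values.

(3, Bob, Bob); (3, Bob, Bob); (8, Quinn, NULL); (8, Sara, NULL)

Joins associate left-to-right: patients INNER JOIN mapping on pid gives 4 intermediate row(s).
Then LEFT JOIN `visits c` on rid: each of those 4 rows is kept; rows whose b.rid has no match in c get NULL for c's columns.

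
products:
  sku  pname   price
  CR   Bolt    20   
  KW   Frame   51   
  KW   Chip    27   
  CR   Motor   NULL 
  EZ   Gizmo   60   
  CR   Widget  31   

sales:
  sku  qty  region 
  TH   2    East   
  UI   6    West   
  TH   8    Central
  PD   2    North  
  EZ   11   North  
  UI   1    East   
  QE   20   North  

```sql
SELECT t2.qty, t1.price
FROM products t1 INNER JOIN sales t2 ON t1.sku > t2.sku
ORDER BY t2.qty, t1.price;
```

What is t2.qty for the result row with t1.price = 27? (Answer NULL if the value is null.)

INNER JOIN keeps only pairs where the ON condition holds.
Matching on t1.sku > t2.sku.
- t1 row (sku=CR): no match → dropped.
- t1 row (sku=KW): matches 1 t2 row(s) → 1 output row(s).
- t1 row (sku=KW): matches 1 t2 row(s) → 1 output row(s).
- t1 row (sku=CR): no match → dropped.
- t1 row (sku=EZ): no match → dropped.
- t1 row (sku=CR): no match → dropped.

11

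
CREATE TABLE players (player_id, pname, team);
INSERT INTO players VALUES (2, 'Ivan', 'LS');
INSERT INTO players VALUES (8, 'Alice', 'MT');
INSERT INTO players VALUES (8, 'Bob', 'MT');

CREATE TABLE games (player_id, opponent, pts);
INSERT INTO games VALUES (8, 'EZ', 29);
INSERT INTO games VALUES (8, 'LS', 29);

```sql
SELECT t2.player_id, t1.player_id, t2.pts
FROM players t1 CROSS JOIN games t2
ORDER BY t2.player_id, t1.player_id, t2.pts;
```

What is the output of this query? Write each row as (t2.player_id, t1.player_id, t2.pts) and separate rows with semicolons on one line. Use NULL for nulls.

CROSS JOIN pairs every row of `players` with every row of `games`: 3 × 2 = 6 rows.
After projecting and ordering:
t2.player_id | t1.player_id | t2.pts
8 | 2 | 29
8 | 2 | 29
8 | 8 | 29
8 | 8 | 29
8 | 8 | 29
8 | 8 | 29

(8, 2, 29); (8, 2, 29); (8, 8, 29); (8, 8, 29); (8, 8, 29); (8, 8, 29)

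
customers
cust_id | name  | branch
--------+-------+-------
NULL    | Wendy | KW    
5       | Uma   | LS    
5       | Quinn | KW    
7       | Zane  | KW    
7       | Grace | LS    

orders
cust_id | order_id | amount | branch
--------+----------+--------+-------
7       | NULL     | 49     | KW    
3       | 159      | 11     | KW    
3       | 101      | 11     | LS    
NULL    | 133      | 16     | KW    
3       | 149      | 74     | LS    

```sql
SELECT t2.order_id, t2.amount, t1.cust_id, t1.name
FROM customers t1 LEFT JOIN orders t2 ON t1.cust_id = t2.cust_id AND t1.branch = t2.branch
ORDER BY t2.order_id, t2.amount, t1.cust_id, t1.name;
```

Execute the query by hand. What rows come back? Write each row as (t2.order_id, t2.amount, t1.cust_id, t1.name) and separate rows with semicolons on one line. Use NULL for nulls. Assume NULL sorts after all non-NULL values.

(NULL, 49, 7, Zane); (NULL, NULL, 5, Quinn); (NULL, NULL, 5, Uma); (NULL, NULL, 7, Grace); (NULL, NULL, NULL, Wendy)

LEFT JOIN keeps every row from `customers`; unmatched rows get NULL for `orders`'s columns.
Matching on t1.cust_id = t2.cust_id AND t1.branch = t2.branch. A NULL in a compared column never satisfies the condition.
Matched pairs: 1; unmatched t1 rows kept: 4.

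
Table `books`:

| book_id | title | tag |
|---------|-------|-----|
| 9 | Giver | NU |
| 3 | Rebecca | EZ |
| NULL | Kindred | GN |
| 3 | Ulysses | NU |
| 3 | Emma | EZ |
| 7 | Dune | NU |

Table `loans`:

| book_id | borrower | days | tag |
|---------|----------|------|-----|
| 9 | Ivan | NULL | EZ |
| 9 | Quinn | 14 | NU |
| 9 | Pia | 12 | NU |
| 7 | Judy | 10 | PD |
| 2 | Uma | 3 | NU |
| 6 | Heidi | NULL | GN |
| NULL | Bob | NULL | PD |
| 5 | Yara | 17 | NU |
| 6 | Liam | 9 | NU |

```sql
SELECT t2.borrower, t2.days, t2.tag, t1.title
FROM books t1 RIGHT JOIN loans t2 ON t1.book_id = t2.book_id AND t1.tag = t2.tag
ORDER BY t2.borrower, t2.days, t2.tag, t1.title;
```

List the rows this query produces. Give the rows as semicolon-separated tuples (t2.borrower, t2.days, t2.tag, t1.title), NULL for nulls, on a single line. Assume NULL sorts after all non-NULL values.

(Bob, NULL, PD, NULL); (Heidi, NULL, GN, NULL); (Ivan, NULL, EZ, NULL); (Judy, 10, PD, NULL); (Liam, 9, NU, NULL); (Pia, 12, NU, Giver); (Quinn, 14, NU, Giver); (Uma, 3, NU, NULL); (Yara, 17, NU, NULL)

RIGHT JOIN keeps every row from `loans`; unmatched rows get NULL for `books`'s columns.
Matching on t1.book_id = t2.book_id AND t1.tag = t2.tag. A NULL in a compared column never satisfies the condition.
Matched pairs: 2; unmatched t2 rows kept: 7.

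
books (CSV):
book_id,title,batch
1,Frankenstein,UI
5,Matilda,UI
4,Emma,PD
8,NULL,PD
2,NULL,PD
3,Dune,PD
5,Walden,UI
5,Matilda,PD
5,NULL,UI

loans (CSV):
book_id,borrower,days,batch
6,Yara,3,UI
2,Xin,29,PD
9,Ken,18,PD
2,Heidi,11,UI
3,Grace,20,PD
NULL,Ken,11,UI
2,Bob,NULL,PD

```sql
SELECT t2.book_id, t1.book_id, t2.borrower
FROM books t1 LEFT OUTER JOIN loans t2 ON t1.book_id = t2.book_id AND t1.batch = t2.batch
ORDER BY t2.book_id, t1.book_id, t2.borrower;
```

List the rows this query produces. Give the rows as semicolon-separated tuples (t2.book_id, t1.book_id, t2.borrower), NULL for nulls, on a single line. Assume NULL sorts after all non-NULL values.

(2, 2, Bob); (2, 2, Xin); (3, 3, Grace); (NULL, 1, NULL); (NULL, 4, NULL); (NULL, 5, NULL); (NULL, 5, NULL); (NULL, 5, NULL); (NULL, 5, NULL); (NULL, 8, NULL)

LEFT JOIN keeps every row from `books`; unmatched rows get NULL for `loans`'s columns.
Matching on t1.book_id = t2.book_id AND t1.batch = t2.batch. A NULL in a compared column never satisfies the condition.
Matched pairs: 3; unmatched t1 rows kept: 7.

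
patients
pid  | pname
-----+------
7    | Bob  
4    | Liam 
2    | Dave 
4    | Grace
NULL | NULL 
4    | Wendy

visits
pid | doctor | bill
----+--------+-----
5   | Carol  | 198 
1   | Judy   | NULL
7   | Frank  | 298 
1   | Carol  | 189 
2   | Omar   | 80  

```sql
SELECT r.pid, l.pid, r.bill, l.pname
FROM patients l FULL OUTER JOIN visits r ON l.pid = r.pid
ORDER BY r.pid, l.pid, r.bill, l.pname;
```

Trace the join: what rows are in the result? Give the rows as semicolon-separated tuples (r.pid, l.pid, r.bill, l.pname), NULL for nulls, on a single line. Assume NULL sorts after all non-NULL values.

(1, NULL, 189, NULL); (1, NULL, NULL, NULL); (2, 2, 80, Dave); (5, NULL, 198, NULL); (7, 7, 298, Bob); (NULL, 4, NULL, Grace); (NULL, 4, NULL, Liam); (NULL, 4, NULL, Wendy); (NULL, NULL, NULL, NULL)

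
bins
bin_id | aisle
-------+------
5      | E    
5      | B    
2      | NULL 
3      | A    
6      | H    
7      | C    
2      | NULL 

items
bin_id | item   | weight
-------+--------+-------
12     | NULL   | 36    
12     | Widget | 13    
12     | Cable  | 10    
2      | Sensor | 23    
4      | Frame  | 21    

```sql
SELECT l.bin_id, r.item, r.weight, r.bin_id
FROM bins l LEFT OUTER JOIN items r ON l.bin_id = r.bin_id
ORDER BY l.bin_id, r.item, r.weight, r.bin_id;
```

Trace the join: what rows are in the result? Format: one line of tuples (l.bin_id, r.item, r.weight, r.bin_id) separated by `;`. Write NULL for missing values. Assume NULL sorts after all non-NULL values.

LEFT JOIN keeps every row from `bins`; unmatched rows get NULL for `items`'s columns.
Matching on l.bin_id = r.bin_id.
Matched pairs: 2; unmatched l rows kept: 5.

(2, Sensor, 23, 2); (2, Sensor, 23, 2); (3, NULL, NULL, NULL); (5, NULL, NULL, NULL); (5, NULL, NULL, NULL); (6, NULL, NULL, NULL); (7, NULL, NULL, NULL)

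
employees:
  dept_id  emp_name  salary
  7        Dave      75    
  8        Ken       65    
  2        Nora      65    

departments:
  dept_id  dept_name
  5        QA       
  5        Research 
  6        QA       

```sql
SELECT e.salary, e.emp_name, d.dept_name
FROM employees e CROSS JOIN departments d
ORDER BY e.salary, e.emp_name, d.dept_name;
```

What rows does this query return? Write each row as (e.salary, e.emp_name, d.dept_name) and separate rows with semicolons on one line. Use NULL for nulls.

CROSS JOIN pairs every row of `employees` with every row of `departments`: 3 × 3 = 9 rows.
After projecting and ordering:
e.salary | e.emp_name | d.dept_name
65 | Ken | QA
65 | Ken | QA
65 | Ken | Research
65 | Nora | QA
65 | Nora | QA
65 | Nora | Research
75 | Dave | QA
75 | Dave | QA
75 | Dave | Research

(65, Ken, QA); (65, Ken, QA); (65, Ken, Research); (65, Nora, QA); (65, Nora, QA); (65, Nora, Research); (75, Dave, QA); (75, Dave, QA); (75, Dave, Research)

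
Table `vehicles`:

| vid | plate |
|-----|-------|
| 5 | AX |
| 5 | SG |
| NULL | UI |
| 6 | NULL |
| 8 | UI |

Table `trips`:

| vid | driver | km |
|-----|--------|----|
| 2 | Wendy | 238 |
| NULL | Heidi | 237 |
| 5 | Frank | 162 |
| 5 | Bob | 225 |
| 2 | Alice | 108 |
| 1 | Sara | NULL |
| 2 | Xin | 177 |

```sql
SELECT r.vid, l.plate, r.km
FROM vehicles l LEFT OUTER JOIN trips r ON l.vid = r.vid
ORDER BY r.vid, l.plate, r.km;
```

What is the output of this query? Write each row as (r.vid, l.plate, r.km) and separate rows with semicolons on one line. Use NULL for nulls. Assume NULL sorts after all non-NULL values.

LEFT JOIN keeps every row from `vehicles`; unmatched rows get NULL for `trips`'s columns.
Matching on l.vid = r.vid. A NULL in a compared column never satisfies the condition.
Matched pairs: 4; unmatched l rows kept: 3.

(5, AX, 162); (5, AX, 225); (5, SG, 162); (5, SG, 225); (NULL, UI, NULL); (NULL, UI, NULL); (NULL, NULL, NULL)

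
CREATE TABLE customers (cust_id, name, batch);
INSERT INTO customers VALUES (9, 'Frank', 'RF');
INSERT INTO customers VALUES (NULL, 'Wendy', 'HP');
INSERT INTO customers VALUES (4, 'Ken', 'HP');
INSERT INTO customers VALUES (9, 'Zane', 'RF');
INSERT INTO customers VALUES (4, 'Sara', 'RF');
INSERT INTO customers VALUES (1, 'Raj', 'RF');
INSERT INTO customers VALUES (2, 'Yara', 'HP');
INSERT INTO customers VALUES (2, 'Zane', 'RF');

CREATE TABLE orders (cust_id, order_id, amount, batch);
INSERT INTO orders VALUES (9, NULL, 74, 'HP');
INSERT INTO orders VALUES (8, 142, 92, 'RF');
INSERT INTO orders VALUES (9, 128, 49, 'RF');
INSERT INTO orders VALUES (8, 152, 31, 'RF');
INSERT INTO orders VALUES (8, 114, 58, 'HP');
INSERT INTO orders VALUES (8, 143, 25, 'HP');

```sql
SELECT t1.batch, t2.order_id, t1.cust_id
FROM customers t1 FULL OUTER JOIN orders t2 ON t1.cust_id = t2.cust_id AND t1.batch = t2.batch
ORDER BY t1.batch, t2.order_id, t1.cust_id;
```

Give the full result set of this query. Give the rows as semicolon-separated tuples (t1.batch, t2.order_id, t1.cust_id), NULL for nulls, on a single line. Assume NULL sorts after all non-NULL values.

(HP, NULL, 2); (HP, NULL, 4); (HP, NULL, NULL); (RF, 128, 9); (RF, 128, 9); (RF, NULL, 1); (RF, NULL, 2); (RF, NULL, 4); (NULL, 114, NULL); (NULL, 142, NULL); (NULL, 143, NULL); (NULL, 152, NULL); (NULL, NULL, NULL)

FULL OUTER JOIN keeps every row from both sides; unmatched rows get NULL for the other side's columns.
Matching on t1.cust_id = t2.cust_id AND t1.batch = t2.batch. A NULL in a compared column never satisfies the condition.
- cust_id=9, batch=RF: 1 matching t2 row(s), so 1 row(s) emitted.
- cust_id=NULL, batch=HP: no t2 row matches, row kept with t2 columns NULL.
- cust_id=4, batch=HP: no t2 row matches, row kept with t2 columns NULL.
- cust_id=9, batch=RF: 1 matching t2 row(s), so 1 row(s) emitted.
- cust_id=4, batch=RF: no t2 row matches, row kept with t2 columns NULL.
- cust_id=1, batch=RF: no t2 row matches, row kept with t2 columns NULL.
- cust_id=2, batch=HP: no t2 row matches, row kept with t2 columns NULL.
- cust_id=2, batch=RF: no t2 row matches, row kept with t2 columns NULL.
- 5 t2 row(s) had no t1 match → kept, t1 columns NULL.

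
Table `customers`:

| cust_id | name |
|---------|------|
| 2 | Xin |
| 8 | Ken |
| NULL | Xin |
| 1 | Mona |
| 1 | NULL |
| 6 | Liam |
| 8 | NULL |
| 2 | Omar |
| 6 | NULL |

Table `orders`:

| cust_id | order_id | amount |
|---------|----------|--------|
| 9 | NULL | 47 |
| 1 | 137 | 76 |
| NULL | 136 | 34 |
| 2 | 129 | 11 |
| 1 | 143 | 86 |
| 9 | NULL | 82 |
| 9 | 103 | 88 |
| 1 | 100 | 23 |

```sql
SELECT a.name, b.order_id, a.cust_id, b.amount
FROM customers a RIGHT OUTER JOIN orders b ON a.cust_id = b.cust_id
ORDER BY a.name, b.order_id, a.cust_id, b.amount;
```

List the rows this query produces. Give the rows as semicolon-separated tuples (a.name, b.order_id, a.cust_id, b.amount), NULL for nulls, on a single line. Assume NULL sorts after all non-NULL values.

RIGHT JOIN keeps every row from `orders`; unmatched rows get NULL for `customers`'s columns.
Matching on a.cust_id = b.cust_id. A NULL in a compared column never satisfies the condition.
- a[0] cust_id=2 → 1 match(es) in b → 1 row(s).
- a[1] cust_id=8 → no match.
- a[2] cust_id=NULL → no match.
- a[3] cust_id=1 → 3 match(es) in b → 3 row(s).
- a[4] cust_id=1 → 3 match(es) in b → 3 row(s).
- a[5] cust_id=6 → no match.
- a[6] cust_id=8 → no match.
- a[7] cust_id=2 → 1 match(es) in b → 1 row(s).
- a[8] cust_id=6 → no match.
- 4 row(s) from b found no a partner → padded with NULL.

(Mona, 100, 1, 23); (Mona, 137, 1, 76); (Mona, 143, 1, 86); (Omar, 129, 2, 11); (Xin, 129, 2, 11); (NULL, 100, 1, 23); (NULL, 103, NULL, 88); (NULL, 136, NULL, 34); (NULL, 137, 1, 76); (NULL, 143, 1, 86); (NULL, NULL, NULL, 47); (NULL, NULL, NULL, 82)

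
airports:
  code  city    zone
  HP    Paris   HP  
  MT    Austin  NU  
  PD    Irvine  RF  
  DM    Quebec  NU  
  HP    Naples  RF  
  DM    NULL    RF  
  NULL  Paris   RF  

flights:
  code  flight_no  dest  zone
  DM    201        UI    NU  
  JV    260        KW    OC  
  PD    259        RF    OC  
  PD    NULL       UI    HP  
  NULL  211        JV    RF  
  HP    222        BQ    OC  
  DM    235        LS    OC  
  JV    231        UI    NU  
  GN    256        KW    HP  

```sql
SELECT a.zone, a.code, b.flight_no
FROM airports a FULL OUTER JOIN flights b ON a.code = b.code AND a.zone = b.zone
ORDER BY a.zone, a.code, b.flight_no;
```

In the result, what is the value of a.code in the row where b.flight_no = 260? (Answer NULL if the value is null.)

FULL OUTER JOIN keeps every row from both sides; unmatched rows get NULL for the other side's columns.
Matching on a.code = b.code AND a.zone = b.zone. A NULL in a compared column never satisfies the condition.
- a[0] code=HP, zone=HP → no match; kept with NULLs on the b side.
- a[1] code=MT, zone=NU → no match; kept with NULLs on the b side.
- a[2] code=PD, zone=RF → no match; kept with NULLs on the b side.
- a[3] code=DM, zone=NU → 1 match(es) in b → 1 row(s).
- a[4] code=HP, zone=RF → no match; kept with NULLs on the b side.
- a[5] code=DM, zone=RF → no match; kept with NULLs on the b side.
- a[6] code=NULL, zone=RF → no match; kept with NULLs on the b side.
- 8 b row(s) had no a match → kept, a columns NULL.

NULL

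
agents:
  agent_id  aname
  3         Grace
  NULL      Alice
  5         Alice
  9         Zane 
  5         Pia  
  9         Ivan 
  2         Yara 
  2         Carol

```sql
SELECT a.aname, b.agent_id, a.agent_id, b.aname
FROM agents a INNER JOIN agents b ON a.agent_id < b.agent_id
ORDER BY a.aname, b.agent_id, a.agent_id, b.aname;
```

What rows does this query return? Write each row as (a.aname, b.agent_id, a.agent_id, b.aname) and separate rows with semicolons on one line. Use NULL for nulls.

INNER JOIN keeps only pairs where the ON condition holds.
Matching on a.agent_id < b.agent_id. A NULL in a compared column never satisfies the condition.
- a row (agent_id=3): matches 4 b row(s) → 4 output row(s).
- a row (agent_id=NULL): no match → dropped.
- a row (agent_id=5): matches 2 b row(s) → 2 output row(s).
- a row (agent_id=9): no match → dropped.
- a row (agent_id=5): matches 2 b row(s) → 2 output row(s).
- a row (agent_id=9): no match → dropped.
- a row (agent_id=2): matches 5 b row(s) → 5 output row(s).
- a row (agent_id=2): matches 5 b row(s) → 5 output row(s).

(Alice, 9, 5, Ivan); (Alice, 9, 5, Zane); (Carol, 3, 2, Grace); (Carol, 5, 2, Alice); (Carol, 5, 2, Pia); (Carol, 9, 2, Ivan); (Carol, 9, 2, Zane); (Grace, 5, 3, Alice); (Grace, 5, 3, Pia); (Grace, 9, 3, Ivan); (Grace, 9, 3, Zane); (Pia, 9, 5, Ivan); (Pia, 9, 5, Zane); (Yara, 3, 2, Grace); (Yara, 5, 2, Alice); (Yara, 5, 2, Pia); (Yara, 9, 2, Ivan); (Yara, 9, 2, Zane)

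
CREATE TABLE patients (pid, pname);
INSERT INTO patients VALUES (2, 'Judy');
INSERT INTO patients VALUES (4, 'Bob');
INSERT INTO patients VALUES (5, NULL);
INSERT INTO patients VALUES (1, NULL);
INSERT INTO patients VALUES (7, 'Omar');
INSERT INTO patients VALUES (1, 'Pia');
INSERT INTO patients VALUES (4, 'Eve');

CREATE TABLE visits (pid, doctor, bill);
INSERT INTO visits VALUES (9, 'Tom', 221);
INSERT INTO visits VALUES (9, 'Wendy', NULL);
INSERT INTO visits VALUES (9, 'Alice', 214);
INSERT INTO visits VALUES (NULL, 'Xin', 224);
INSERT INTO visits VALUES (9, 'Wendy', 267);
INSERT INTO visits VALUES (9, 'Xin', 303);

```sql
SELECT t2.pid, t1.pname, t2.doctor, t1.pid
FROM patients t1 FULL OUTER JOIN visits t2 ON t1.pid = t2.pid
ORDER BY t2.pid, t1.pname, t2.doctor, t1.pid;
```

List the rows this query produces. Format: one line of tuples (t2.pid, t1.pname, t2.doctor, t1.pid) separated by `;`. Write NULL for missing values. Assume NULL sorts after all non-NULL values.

FULL OUTER JOIN keeps every row from both sides; unmatched rows get NULL for the other side's columns.
Matching on t1.pid = t2.pid. A NULL in a compared column never satisfies the condition.
- t1[0] pid=2 → no match; kept with NULLs on the t2 side.
- t1[1] pid=4 → no match; kept with NULLs on the t2 side.
- t1[2] pid=5 → no match; kept with NULLs on the t2 side.
- t1[3] pid=1 → no match; kept with NULLs on the t2 side.
- t1[4] pid=7 → no match; kept with NULLs on the t2 side.
- t1[5] pid=1 → no match; kept with NULLs on the t2 side.
- t1[6] pid=4 → no match; kept with NULLs on the t2 side.
- plus 6 unmatched t2 row(s), each kept with NULL t1 columns.

(9, NULL, Alice, NULL); (9, NULL, Tom, NULL); (9, NULL, Wendy, NULL); (9, NULL, Wendy, NULL); (9, NULL, Xin, NULL); (NULL, Bob, NULL, 4); (NULL, Eve, NULL, 4); (NULL, Judy, NULL, 2); (NULL, Omar, NULL, 7); (NULL, Pia, NULL, 1); (NULL, NULL, Xin, NULL); (NULL, NULL, NULL, 1); (NULL, NULL, NULL, 5)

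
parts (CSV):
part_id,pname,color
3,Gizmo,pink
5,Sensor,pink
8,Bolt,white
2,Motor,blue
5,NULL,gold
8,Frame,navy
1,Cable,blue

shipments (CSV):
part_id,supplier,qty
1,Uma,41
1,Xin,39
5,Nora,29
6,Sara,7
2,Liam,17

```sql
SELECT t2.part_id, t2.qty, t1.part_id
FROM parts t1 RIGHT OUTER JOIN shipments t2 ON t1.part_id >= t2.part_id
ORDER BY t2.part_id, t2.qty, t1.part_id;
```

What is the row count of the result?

26

RIGHT JOIN keeps every row from `shipments`; unmatched rows get NULL for `parts`'s columns.
Matching on t1.part_id >= t2.part_id.
Matched pairs: 26; unmatched t2 rows kept: 0.
Total: 26 rows.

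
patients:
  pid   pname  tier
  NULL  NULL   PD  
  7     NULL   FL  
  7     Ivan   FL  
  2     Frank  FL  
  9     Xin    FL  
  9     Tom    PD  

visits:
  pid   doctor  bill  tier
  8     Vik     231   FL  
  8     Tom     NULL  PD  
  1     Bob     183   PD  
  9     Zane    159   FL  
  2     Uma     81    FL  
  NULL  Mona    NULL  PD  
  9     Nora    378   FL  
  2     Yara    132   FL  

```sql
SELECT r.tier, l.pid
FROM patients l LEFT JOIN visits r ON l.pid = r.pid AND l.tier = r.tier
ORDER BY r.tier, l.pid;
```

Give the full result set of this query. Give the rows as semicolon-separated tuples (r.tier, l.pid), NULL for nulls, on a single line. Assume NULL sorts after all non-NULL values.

(FL, 2); (FL, 2); (FL, 9); (FL, 9); (NULL, 7); (NULL, 7); (NULL, 9); (NULL, NULL)

LEFT JOIN keeps every row from `patients`; unmatched rows get NULL for `visits`'s columns.
Matching on l.pid = r.pid AND l.tier = r.tier. A NULL in a compared column never satisfies the condition.
Matched pairs: 4; unmatched l rows kept: 4.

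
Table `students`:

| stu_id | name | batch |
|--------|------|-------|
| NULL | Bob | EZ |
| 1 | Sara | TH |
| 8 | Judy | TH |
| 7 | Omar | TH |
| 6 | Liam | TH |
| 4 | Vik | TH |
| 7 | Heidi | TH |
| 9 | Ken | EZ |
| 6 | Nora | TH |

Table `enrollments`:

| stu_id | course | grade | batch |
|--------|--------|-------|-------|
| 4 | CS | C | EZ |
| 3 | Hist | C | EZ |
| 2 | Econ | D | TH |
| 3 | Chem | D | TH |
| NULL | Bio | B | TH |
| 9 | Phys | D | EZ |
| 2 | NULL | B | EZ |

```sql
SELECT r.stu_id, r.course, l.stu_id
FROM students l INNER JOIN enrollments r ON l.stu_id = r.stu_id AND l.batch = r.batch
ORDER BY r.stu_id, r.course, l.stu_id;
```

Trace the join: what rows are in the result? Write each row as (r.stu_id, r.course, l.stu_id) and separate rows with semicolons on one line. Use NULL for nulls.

INNER JOIN keeps only pairs where the ON condition holds.
Matching on l.stu_id = r.stu_id AND l.batch = r.batch. A NULL in a compared column never satisfies the condition.
- l row (stu_id=NULL, batch=EZ): no match → dropped.
- l row (stu_id=1, batch=TH): no match → dropped.
- l row (stu_id=8, batch=TH): no match → dropped.
- l row (stu_id=7, batch=TH): no match → dropped.
- l row (stu_id=6, batch=TH): no match → dropped.
- l row (stu_id=4, batch=TH): no match → dropped.
- l row (stu_id=7, batch=TH): no match → dropped.
- l row (stu_id=9, batch=EZ): matches 1 r row(s) → 1 output row(s).
- l row (stu_id=6, batch=TH): no match → dropped.
After projecting and ordering:
r.stu_id | r.course | l.stu_id
9 | Phys | 9

(9, Phys, 9)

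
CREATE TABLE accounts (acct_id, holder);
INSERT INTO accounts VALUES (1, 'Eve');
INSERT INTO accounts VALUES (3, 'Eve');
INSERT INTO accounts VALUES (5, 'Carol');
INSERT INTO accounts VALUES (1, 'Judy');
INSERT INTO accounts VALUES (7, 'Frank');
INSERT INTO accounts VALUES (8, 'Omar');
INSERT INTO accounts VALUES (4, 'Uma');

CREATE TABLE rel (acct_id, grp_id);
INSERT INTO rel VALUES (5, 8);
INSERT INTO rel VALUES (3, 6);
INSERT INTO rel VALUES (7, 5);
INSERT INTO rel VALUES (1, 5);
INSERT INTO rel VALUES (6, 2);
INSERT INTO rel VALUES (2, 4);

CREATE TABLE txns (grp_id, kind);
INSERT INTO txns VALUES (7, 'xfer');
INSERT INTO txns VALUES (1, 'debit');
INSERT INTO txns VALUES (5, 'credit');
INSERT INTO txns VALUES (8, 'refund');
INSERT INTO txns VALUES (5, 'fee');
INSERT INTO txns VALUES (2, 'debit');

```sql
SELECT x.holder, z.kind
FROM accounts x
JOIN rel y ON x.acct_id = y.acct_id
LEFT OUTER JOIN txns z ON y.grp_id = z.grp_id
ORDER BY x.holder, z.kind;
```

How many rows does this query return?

8

Joins associate left-to-right: accounts INNER JOIN rel on acct_id gives 5 intermediate row(s).
Then LEFT JOIN `txns z` on grp_id: each of those 5 rows is kept; rows whose y.grp_id has no match in z get NULL for z's columns.
Result: 8 row(s).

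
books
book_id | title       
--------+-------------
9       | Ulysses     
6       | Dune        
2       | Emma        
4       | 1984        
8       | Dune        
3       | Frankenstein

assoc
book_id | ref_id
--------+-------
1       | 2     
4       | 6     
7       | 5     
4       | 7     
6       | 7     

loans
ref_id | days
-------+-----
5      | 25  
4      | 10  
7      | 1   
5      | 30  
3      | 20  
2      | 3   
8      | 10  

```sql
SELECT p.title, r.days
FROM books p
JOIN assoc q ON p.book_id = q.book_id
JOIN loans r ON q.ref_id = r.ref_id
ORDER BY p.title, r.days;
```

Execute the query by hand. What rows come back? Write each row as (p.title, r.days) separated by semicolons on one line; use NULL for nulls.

(1984, 1); (Dune, 1)

Step 1 — p INNER JOIN q on book_id → 3 row(s).
Then INNER JOIN `loans r` on ref_id: keep only rows whose q.ref_id appears in r.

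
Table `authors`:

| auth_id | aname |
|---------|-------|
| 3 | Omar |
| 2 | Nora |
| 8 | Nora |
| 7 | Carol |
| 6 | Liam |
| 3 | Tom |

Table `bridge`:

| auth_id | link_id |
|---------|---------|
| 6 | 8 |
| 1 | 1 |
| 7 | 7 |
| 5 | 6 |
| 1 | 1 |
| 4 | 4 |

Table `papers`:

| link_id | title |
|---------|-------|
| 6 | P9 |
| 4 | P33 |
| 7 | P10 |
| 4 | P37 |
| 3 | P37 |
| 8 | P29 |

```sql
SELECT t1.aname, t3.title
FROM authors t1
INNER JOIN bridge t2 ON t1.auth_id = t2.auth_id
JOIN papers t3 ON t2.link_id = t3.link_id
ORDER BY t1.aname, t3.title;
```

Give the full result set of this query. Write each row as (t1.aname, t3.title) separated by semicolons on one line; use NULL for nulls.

(Carol, P10); (Liam, P29)

Evaluate left to right. First `authors t1 INNER JOIN bridge t2` on auth_id: 2 row(s).
Then INNER JOIN `papers t3` on link_id: keep only rows whose t2.link_id appears in t3.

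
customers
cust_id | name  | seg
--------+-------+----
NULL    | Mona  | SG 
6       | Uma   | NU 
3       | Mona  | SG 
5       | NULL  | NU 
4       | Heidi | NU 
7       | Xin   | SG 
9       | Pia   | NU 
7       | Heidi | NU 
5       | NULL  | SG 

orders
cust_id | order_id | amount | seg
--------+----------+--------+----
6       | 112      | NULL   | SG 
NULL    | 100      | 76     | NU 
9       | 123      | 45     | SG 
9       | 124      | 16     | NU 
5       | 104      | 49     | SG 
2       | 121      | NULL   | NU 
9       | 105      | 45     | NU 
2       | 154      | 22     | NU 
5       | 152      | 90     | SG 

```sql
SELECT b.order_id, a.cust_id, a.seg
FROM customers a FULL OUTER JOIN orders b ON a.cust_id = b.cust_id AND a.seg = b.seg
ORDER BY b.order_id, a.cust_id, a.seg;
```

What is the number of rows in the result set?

16

FULL OUTER JOIN keeps every row from both sides; unmatched rows get NULL for the other side's columns.
Matching on a.cust_id = b.cust_id AND a.seg = b.seg. A NULL in a compared column never satisfies the condition.
- a row (cust_id=NULL, seg=SG): no match → kept, b columns NULL.
- a row (cust_id=6, seg=NU): no match → kept, b columns NULL.
- a row (cust_id=3, seg=SG): no match → kept, b columns NULL.
- a row (cust_id=5, seg=NU): no match → kept, b columns NULL.
- a row (cust_id=4, seg=NU): no match → kept, b columns NULL.
- a row (cust_id=7, seg=SG): no match → kept, b columns NULL.
- a row (cust_id=9, seg=NU): matches 2 b row(s) → 2 output row(s).
- a row (cust_id=7, seg=NU): no match → kept, b columns NULL.
- a row (cust_id=5, seg=SG): matches 2 b row(s) → 2 output row(s).
- 5 row(s) from b found no a partner → padded with NULL.
Total: 4 matched + 12 padded = 16 rows.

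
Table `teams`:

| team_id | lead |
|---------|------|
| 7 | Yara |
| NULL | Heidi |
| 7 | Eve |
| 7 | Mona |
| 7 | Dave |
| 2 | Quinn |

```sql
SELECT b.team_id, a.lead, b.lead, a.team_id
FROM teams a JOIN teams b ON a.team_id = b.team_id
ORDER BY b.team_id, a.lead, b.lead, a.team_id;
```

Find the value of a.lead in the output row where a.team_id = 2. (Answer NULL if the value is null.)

INNER JOIN keeps only pairs where the ON condition holds.
Matching on a.team_id = b.team_id. A NULL in a compared column never satisfies the condition.
- a[0] team_id=7 → 4 match(es) in b → 4 row(s).
- a[1] team_id=NULL → no match; dropped.
- a[2] team_id=7 → 4 match(es) in b → 4 row(s).
- a[3] team_id=7 → 4 match(es) in b → 4 row(s).
- a[4] team_id=7 → 4 match(es) in b → 4 row(s).
- a[5] team_id=2 → 1 match(es) in b → 1 row(s).

Quinn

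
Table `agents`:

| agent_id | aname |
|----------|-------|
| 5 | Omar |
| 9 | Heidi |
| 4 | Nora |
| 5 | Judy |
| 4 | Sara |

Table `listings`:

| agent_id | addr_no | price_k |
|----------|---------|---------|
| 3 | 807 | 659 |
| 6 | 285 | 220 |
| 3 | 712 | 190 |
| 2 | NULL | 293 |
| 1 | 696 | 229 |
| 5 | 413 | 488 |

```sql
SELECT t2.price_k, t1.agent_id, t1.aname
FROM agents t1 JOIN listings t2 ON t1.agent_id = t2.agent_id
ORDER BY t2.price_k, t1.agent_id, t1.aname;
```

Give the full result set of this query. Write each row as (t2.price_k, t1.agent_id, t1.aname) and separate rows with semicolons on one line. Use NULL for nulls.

INNER JOIN keeps only pairs where the ON condition holds.
Matching on t1.agent_id = t2.agent_id.
- t1 row (agent_id=5): matches 1 t2 row(s) → 1 output row(s).
- t1 row (agent_id=9): no match → dropped.
- t1 row (agent_id=4): no match → dropped.
- t1 row (agent_id=5): matches 1 t2 row(s) → 1 output row(s).
- t1 row (agent_id=4): no match → dropped.
After projecting and ordering:
t2.price_k | t1.agent_id | t1.aname
488 | 5 | Judy
488 | 5 | Omar

(488, 5, Judy); (488, 5, Omar)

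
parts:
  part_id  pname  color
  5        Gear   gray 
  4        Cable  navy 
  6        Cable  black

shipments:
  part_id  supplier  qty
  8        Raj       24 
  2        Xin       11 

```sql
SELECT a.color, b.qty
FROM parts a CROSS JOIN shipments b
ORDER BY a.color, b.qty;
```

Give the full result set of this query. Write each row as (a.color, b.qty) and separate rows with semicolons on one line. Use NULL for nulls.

(black, 11); (black, 24); (gray, 11); (gray, 24); (navy, 11); (navy, 24)

CROSS JOIN pairs every row of `parts` with every row of `shipments`: 3 × 2 = 6 rows.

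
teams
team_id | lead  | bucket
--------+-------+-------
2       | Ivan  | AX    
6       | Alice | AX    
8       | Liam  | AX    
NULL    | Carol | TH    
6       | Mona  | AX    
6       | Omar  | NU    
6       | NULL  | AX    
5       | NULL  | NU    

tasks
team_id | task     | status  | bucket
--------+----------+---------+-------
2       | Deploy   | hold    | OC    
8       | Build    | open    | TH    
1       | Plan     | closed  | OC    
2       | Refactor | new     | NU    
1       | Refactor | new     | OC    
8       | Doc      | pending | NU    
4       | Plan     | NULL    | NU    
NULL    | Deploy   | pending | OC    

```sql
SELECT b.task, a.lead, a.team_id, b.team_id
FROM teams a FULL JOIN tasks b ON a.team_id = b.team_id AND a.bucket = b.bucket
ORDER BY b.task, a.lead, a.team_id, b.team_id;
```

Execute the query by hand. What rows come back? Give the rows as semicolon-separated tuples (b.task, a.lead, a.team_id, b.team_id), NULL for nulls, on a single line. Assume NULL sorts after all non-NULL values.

FULL OUTER JOIN keeps every row from both sides; unmatched rows get NULL for the other side's columns.
Matching on a.team_id = b.team_id AND a.bucket = b.bucket. A NULL in a compared column never satisfies the condition.
- a (team_id=2, bucket=AX) has no partner → padded with NULL.
- a (team_id=6, bucket=AX) has no partner → padded with NULL.
- a (team_id=8, bucket=AX) has no partner → padded with NULL.
- a (team_id=NULL, bucket=TH) has no partner → padded with NULL.
- a (team_id=6, bucket=AX) has no partner → padded with NULL.
- a (team_id=6, bucket=NU) has no partner → padded with NULL.
- a (team_id=6, bucket=AX) has no partner → padded with NULL.
- a (team_id=5, bucket=NU) has no partner → padded with NULL.
- 8 row(s) from b found no a partner → padded with NULL.

(Build, NULL, NULL, 8); (Deploy, NULL, NULL, 2); (Deploy, NULL, NULL, NULL); (Doc, NULL, NULL, 8); (Plan, NULL, NULL, 1); (Plan, NULL, NULL, 4); (Refactor, NULL, NULL, 1); (Refactor, NULL, NULL, 2); (NULL, Alice, 6, NULL); (NULL, Carol, NULL, NULL); (NULL, Ivan, 2, NULL); (NULL, Liam, 8, NULL); (NULL, Mona, 6, NULL); (NULL, Omar, 6, NULL); (NULL, NULL, 5, NULL); (NULL, NULL, 6, NULL)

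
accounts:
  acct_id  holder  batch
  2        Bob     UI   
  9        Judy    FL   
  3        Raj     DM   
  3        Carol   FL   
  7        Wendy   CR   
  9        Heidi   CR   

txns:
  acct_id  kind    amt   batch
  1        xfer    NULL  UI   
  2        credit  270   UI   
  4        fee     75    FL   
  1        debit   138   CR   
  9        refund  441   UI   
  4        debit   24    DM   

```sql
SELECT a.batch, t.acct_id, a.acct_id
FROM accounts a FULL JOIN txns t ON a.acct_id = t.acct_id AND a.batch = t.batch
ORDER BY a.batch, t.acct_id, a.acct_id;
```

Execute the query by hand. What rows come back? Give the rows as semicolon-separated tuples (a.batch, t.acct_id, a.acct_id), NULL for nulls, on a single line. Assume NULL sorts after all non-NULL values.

(CR, NULL, 7); (CR, NULL, 9); (DM, NULL, 3); (FL, NULL, 3); (FL, NULL, 9); (UI, 2, 2); (NULL, 1, NULL); (NULL, 1, NULL); (NULL, 4, NULL); (NULL, 4, NULL); (NULL, 9, NULL)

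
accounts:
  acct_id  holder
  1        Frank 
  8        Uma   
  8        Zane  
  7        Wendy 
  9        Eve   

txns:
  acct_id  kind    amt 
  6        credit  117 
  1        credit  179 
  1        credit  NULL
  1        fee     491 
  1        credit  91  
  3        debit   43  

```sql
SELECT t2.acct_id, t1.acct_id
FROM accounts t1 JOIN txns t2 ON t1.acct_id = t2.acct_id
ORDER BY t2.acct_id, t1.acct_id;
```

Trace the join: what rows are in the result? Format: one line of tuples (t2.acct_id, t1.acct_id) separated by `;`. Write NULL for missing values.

(1, 1); (1, 1); (1, 1); (1, 1)

INNER JOIN keeps only pairs where the ON condition holds.
Matching on t1.acct_id = t2.acct_id.
- t1[0] acct_id=1 → 4 match(es) in t2 → 4 row(s).
- t1[1] acct_id=8 → no match; dropped.
- t1[2] acct_id=8 → no match; dropped.
- t1[3] acct_id=7 → no match; dropped.
- t1[4] acct_id=9 → no match; dropped.
After projecting and ordering:
t2.acct_id | t1.acct_id
1 | 1
1 | 1
1 | 1
1 | 1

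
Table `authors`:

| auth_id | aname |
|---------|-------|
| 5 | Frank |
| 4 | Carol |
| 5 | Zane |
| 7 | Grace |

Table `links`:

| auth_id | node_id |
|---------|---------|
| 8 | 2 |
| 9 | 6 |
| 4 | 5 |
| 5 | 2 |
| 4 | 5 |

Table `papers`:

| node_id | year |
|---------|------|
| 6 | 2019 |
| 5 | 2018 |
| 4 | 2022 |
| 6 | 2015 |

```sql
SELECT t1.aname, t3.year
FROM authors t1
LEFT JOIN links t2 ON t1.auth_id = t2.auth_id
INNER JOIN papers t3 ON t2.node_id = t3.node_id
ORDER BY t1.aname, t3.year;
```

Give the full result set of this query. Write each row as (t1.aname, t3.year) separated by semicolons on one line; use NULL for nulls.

Evaluate left to right. First `authors t1 LEFT JOIN links t2` on auth_id: 5 row(s).
Then INNER JOIN `papers t3` on node_id: keep only rows whose t2.node_id appears in t3.

(Carol, 2018); (Carol, 2018)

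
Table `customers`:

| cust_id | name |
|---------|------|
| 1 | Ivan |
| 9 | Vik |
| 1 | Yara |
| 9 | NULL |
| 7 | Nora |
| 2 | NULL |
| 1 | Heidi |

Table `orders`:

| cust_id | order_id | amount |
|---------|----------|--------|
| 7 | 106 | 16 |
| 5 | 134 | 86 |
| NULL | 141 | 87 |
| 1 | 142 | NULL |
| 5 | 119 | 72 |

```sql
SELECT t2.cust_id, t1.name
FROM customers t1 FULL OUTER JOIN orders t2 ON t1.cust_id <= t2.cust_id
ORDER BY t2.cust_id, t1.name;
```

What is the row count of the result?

19

FULL OUTER JOIN keeps every row from both sides; unmatched rows get NULL for the other side's columns.
Matching on t1.cust_id <= t2.cust_id. A NULL in a compared column never satisfies the condition.
- t1 (cust_id=1) pairs with 4 row(s) of t2.
- t1 (cust_id=9) has no partner → padded with NULL.
- t1 (cust_id=1) pairs with 4 row(s) of t2.
- t1 (cust_id=9) has no partner → padded with NULL.
- t1 (cust_id=7) pairs with 1 row(s) of t2.
- t1 (cust_id=2) pairs with 3 row(s) of t2.
- t1 (cust_id=1) pairs with 4 row(s) of t2.
- plus 1 unmatched t2 row(s), each kept with NULL t1 columns.
Total: 16 matched + 3 padded = 19 rows.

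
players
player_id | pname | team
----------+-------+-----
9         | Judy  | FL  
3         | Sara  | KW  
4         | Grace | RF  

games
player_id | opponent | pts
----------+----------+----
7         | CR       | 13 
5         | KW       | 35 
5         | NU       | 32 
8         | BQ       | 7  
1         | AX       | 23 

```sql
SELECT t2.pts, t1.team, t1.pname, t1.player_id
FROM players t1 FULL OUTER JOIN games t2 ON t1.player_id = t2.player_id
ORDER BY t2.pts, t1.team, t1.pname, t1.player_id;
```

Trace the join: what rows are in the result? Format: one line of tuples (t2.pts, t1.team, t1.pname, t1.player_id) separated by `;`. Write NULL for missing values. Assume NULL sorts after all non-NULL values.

FULL OUTER JOIN keeps every row from both sides; unmatched rows get NULL for the other side's columns.
Matching on t1.player_id = t2.player_id.
- t1 row (player_id=9): no match → kept, t2 columns NULL.
- t1 row (player_id=3): no match → kept, t2 columns NULL.
- t1 row (player_id=4): no match → kept, t2 columns NULL.
- 5 row(s) from t2 found no t1 partner → padded with NULL.
After projecting and ordering:
t2.pts | t1.team | t1.pname | t1.player_id
7 | NULL | NULL | NULL
13 | NULL | NULL | NULL
23 | NULL | NULL | NULL
32 | NULL | NULL | NULL
35 | NULL | NULL | NULL
NULL | FL | Judy | 9
NULL | KW | Sara | 3
NULL | RF | Grace | 4

(7, NULL, NULL, NULL); (13, NULL, NULL, NULL); (23, NULL, NULL, NULL); (32, NULL, NULL, NULL); (35, NULL, NULL, NULL); (NULL, FL, Judy, 9); (NULL, KW, Sara, 3); (NULL, RF, Grace, 4)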